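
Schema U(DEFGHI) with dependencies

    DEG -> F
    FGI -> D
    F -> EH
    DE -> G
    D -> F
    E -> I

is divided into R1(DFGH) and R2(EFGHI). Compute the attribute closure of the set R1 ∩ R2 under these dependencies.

R1 ∩ R2 = {FGH}.
F → EH applies, adding E
E → I applies, adding I
FGI → D applies, adding D
Closure: {DEFGHI}.

DEFGHI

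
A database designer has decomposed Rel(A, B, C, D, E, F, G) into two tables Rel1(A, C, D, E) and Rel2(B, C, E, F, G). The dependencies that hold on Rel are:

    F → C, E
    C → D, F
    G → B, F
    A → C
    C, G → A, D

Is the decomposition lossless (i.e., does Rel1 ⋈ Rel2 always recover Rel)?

Common attributes: Rel1 ∩ Rel2 = {C, E}.
Closure of {C, E}: C → D, F applies, adding D, F. So (C, E)⁺ = {C, D, E, F}.
The closure contains neither all of Rel1 = {A, C, D, E} nor all of Rel2 = {B, C, E, F, G}, so the common attributes are not a superkey of either fragment. The join is lossy.

No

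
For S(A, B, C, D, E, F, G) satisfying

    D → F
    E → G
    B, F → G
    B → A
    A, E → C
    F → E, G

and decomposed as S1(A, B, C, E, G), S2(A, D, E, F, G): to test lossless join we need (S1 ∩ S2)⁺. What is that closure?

S1 ∩ S2 = {A, E, G}.
A, E → C applies, adding C
Closure: {A, C, E, G}.

A, C, E, G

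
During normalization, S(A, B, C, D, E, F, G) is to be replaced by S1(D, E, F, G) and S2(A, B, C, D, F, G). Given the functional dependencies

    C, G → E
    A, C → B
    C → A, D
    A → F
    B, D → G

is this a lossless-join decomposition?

Common attributes: S1 ∩ S2 = {D, F, G}.
No dependency enlarges {D, F, G}, so (D, F, G)⁺ = {D, F, G}.
The closure contains neither all of S1 = {D, E, F, G} nor all of S2 = {A, B, C, D, F, G}, so the common attributes are not a superkey of either fragment. The join is lossy.

No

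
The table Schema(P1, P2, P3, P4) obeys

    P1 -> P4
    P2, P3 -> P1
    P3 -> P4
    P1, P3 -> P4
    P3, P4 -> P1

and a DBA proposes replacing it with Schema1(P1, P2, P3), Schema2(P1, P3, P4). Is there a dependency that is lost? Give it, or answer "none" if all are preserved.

P1 → P4 lies within Schema2.
P2, P3 → P1 lies within Schema1.
P3 → P4 lies within Schema2.
P1, P3 → P4 lies within Schema2.
P3, P4 → P1 lies within Schema2.
Every dependency is enforceable on the fragments, so the decomposition is dependency-preserving.

none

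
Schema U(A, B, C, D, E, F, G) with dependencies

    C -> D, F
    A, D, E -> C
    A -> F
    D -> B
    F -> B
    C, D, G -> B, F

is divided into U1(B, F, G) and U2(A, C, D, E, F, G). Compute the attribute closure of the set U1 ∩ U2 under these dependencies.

B, F, G

U1 ∩ U2 = {F, G}.
F → B applies, adding B
Closure: {B, F, G}.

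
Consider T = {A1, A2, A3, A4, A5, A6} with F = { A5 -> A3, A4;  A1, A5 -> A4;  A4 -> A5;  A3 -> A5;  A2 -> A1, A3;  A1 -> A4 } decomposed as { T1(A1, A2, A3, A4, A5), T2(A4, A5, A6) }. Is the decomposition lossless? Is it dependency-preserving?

lossy but dependency-preserving

Lossless test: (A4, A5)⁺ = {A3, A4, A5}, which is a superkey of neither fragment — lossy.
Dependency preservation: every FD's attributes lie within a single fragment, so each can be enforced locally — preserved.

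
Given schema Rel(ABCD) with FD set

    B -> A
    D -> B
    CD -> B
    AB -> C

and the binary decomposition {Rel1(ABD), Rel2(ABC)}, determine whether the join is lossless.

Common attributes: Rel1 ∩ Rel2 = {AB}.
Closure of {AB}: AB → C applies, adding C. So (AB)⁺ = {ABC}.
This closure contains every attribute of Rel2, so Rel1 ∩ Rel2 → Rel2. The join is lossless.

Yes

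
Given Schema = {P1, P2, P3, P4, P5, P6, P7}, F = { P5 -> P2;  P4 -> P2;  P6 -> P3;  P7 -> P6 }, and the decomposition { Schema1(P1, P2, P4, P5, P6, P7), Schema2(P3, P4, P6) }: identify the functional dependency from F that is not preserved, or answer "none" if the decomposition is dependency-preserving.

P5 → P2 lies within Schema1.
P4 → P2 lies within Schema1.
P6 → P3 lies within Schema2.
P7 → P6 lies within Schema1.
Every dependency is enforceable on the fragments, so the decomposition is dependency-preserving.

none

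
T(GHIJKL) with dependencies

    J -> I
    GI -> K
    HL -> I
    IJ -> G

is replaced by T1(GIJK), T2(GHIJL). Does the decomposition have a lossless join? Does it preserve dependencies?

lossless and dependency-preserving

Lossless test: (GIJ)⁺ = {GIJK}, which contains all of one fragment — lossless.
Dependency preservation: every FD's attributes lie within a single fragment, so each can be enforced locally — preserved.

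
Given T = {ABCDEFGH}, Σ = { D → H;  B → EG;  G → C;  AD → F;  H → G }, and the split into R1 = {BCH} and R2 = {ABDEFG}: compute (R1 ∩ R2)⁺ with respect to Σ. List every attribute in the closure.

BCEG

R1 ∩ R2 = {B}.
B → EG applies, adding EG
G → C applies, adding C
Closure: {BCEG}.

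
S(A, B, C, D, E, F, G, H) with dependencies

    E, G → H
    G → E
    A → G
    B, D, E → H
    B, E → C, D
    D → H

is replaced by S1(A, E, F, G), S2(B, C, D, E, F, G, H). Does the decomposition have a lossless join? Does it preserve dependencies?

lossy but dependency-preserving

Lossless test: (E, F, G)⁺ = {E, F, G, H}, which is a superkey of neither fragment — lossy.
Dependency preservation: every FD's attributes lie within a single fragment, so each can be enforced locally — preserved.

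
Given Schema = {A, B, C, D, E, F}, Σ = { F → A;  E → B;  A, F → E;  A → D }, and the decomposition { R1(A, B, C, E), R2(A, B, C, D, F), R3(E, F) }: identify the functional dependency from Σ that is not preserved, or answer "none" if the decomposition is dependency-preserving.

F → A lies within R2.
E → B lies within R1.
A, F → E: restricted closure across fragments reaches E.
A → D lies within R2.
Every dependency is enforceable on the fragments, so the decomposition is dependency-preserving.

none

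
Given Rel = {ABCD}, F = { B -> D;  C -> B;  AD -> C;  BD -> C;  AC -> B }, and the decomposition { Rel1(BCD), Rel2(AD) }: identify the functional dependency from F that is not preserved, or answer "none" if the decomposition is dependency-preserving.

AD -> C

Check AD → C: no single fragment contains all of {ACD}, and the restricted closure of {AD} across the fragments never reaches {C}.
B → D is preserved.
C → B is preserved.
BD → C is preserved.
AC → B is preserved.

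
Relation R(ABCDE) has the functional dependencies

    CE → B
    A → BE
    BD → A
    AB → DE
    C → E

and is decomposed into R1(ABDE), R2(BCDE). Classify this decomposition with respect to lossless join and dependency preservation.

lossless and dependency-preserving

Lossless test: (BDE)⁺ = {ABDE}, which contains all of one fragment — lossless.
Dependency preservation: every FD's attributes lie within a single fragment, so each can be enforced locally — preserved.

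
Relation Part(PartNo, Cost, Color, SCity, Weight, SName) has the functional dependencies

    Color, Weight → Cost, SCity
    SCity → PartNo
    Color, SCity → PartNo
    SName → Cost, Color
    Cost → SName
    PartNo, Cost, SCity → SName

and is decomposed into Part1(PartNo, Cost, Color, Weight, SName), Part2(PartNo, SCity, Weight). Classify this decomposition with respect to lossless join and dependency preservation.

Lossless test: (PartNo, Weight)⁺ = {PartNo, Weight}, which is a superkey of neither fragment — lossy.
Dependency preservation: the restricted closure of {Color, Weight} across the fragments never reaches {Cost, SCity}, so Color, Weight → Cost, SCity cannot be enforced without a join — not preserved.

lossy and not dependency-preserving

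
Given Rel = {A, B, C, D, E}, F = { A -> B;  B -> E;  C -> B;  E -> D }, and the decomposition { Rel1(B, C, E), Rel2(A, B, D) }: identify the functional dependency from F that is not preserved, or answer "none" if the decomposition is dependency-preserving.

Check E → D: no single fragment contains all of {D, E}, and the restricted closure of {E} across the fragments never reaches {D}.
A → B is preserved.
B → E is preserved.
C → B is preserved.

E -> D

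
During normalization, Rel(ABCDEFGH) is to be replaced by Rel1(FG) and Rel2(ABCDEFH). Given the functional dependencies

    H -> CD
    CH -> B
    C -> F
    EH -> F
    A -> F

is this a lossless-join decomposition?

Common attributes: Rel1 ∩ Rel2 = {F}.
No dependency enlarges {F}, so (F)⁺ = {F}.
The closure contains neither all of Rel1 = {FG} nor all of Rel2 = {ABCDEFH}, so the common attributes are not a superkey of either fragment. The join is lossy.

No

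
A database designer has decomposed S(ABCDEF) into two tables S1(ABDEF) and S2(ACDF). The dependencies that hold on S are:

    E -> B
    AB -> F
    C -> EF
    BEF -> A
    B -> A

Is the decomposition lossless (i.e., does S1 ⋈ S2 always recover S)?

Common attributes: S1 ∩ S2 = {ADF}.
No dependency enlarges {ADF}, so (ADF)⁺ = {ADF}.
The closure contains neither all of S1 = {ABDEF} nor all of S2 = {ACDF}, so the common attributes are not a superkey of either fragment. The join is lossy.

No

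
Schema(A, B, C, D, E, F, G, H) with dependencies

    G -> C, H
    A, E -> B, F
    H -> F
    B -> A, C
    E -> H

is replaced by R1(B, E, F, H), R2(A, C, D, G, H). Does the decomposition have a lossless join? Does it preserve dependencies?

Lossless test: (H)⁺ = {F, H}, which is a superkey of neither fragment — lossy.
Dependency preservation: the restricted closure of {A, E} across the fragments never reaches {B, F}, so A, E → B, F cannot be enforced without a join — not preserved.

lossy and not dependency-preserving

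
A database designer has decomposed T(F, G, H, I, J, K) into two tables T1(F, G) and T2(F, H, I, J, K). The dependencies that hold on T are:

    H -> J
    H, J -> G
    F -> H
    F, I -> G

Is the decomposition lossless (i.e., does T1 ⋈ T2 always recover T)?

Common attributes: T1 ∩ T2 = {F}.
Closure of {F}: F → H applies, adding H; H → J applies, adding J; H, J → G applies, adding G. So (F)⁺ = {F, G, H, J}.
This closure contains every attribute of T1, so T1 ∩ T2 → T1. The join is lossless.

Yes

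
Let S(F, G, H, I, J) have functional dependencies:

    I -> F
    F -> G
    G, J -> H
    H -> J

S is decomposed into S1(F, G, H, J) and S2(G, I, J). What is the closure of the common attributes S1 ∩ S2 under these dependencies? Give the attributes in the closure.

G, H, J

S1 ∩ S2 = {G, J}.
G, J → H applies, adding H
Closure: {G, H, J}.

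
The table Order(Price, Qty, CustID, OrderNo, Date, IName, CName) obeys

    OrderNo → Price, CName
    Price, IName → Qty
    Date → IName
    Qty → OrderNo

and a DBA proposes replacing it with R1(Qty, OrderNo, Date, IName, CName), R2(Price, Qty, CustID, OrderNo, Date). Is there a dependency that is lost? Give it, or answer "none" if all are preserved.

Check Price, IName → Qty: no single fragment contains all of {Price, Qty, IName}, and the restricted closure of {Price, IName} across the fragments never reaches {Qty}.
OrderNo → Price, CName is preserved.
Date → IName is preserved.
Qty → OrderNo is preserved.

Price, IName → Qty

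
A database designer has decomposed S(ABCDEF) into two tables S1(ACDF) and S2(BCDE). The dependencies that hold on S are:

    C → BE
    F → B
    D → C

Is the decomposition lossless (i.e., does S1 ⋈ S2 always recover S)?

Yes

Common attributes: S1 ∩ S2 = {CD}.
Closure of {CD}: C → BE applies, adding BE. So (CD)⁺ = {BCDE}.
This closure contains every attribute of S2, so S1 ∩ S2 → S2. The join is lossless.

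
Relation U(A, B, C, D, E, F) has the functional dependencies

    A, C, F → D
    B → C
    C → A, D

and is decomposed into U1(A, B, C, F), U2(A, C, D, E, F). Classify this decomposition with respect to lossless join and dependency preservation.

lossy but dependency-preserving

Lossless test: (A, C, F)⁺ = {A, C, D, F}, which is a superkey of neither fragment — lossy.
Dependency preservation: every FD's attributes lie within a single fragment, so each can be enforced locally — preserved.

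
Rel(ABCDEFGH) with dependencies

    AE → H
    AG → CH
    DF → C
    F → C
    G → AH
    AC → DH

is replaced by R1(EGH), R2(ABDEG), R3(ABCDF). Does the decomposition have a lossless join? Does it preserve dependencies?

lossy and not dependency-preserving

Lossless test (chase): Rows 1 and 2 agree on G; apply G→AH and equate their AH entries. Rows 1 and 2 agree on AG; apply AG→CH and equate their CH entries. Rows 1 and 2 agree on AC; apply AC→DH and equate their DH entries. No row becomes fully distinguished — the join is lossy.
Dependency preservation: the restricted closure of {AE} across the fragments never reaches {H}, so AE → H cannot be enforced without a join — not preserved.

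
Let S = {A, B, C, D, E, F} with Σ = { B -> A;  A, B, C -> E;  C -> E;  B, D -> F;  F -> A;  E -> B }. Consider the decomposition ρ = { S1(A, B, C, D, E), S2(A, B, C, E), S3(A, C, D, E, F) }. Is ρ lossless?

Yes

Chase test. Columns are A, B, C, D, E, F; row i has aⱼ where attribute j ∈ Si, else bᵢⱼ.
Initial tableau (one row per fragment):
  row 1: a1 a2 a3 a4 a5 b16
  row 2: a1 a2 a3 b24 a5 b26
  row 3: a1 b32 a3 a4 a5 a6
Rows 1 and 3 agree on E; apply E→B and equate their B entries.
Rows 1 and 3 agree on B, D; apply B, D→F and equate their F entries.
Row 1 is now all distinguished symbols — the join is lossless.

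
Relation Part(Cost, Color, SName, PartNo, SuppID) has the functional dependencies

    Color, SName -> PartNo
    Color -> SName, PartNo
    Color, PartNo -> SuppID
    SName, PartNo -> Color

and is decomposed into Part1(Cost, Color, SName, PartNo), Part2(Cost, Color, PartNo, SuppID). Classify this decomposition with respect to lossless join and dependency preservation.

Lossless test: (Cost, Color, PartNo)⁺ = {Cost, Color, SName, PartNo, SuppID}, which contains all of one fragment — lossless.
Dependency preservation: every FD's attributes lie within a single fragment, so each can be enforced locally — preserved.

lossless and dependency-preserving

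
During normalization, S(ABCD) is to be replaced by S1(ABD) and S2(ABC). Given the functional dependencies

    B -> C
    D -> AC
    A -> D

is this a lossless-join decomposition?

Common attributes: S1 ∩ S2 = {AB}.
Closure of {AB}: B → C applies, adding C; A → D applies, adding D. So (AB)⁺ = {ABCD}.
This closure contains every attribute of S1, so S1 ∩ S2 → S1. The join is lossless.

Yes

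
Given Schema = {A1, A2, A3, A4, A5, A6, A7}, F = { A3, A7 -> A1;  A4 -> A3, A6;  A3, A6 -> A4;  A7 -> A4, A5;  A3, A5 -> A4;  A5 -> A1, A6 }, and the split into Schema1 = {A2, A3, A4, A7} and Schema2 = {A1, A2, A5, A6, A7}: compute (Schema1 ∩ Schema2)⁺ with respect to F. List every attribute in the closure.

A1, A2, A3, A4, A5, A6, A7

Schema1 ∩ Schema2 = {A2, A7}.
A7 → A4, A5 applies, adding A4, A5
A5 → A1, A6 applies, adding A1, A6
A4 → A3, A6 applies, adding A3
Closure: {A1, A2, A3, A4, A5, A6, A7}.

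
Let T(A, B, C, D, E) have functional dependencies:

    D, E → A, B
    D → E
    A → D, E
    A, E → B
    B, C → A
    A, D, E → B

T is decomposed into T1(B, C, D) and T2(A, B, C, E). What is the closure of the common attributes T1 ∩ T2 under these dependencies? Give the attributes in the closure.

T1 ∩ T2 = {B, C}.
B, C → A applies, adding A
A → D, E applies, adding D, E
Closure: {A, B, C, D, E}.

A, B, C, D, E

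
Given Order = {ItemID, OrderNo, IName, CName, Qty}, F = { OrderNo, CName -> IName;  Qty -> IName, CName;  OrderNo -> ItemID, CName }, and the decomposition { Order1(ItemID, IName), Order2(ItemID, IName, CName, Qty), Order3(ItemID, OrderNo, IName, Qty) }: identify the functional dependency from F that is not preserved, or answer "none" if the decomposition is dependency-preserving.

OrderNo -> ItemID, CName

Check OrderNo → ItemID, CName: no single fragment contains all of {ItemID, OrderNo, CName}, and the restricted closure of {OrderNo} across the fragments never reaches {ItemID, CName}.
OrderNo, CName → IName is preserved.
Qty → IName, CName is preserved.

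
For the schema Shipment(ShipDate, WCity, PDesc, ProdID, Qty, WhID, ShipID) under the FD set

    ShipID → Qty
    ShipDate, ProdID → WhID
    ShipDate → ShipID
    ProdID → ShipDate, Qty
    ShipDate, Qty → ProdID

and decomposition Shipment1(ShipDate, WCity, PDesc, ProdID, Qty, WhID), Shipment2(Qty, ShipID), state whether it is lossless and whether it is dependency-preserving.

Lossless test: (Qty)⁺ = {Qty}, which is a superkey of neither fragment — lossy.
Dependency preservation: the restricted closure of {ShipDate} across the fragments never reaches {ShipID}, so ShipDate → ShipID cannot be enforced without a join — not preserved.

lossy and not dependency-preserving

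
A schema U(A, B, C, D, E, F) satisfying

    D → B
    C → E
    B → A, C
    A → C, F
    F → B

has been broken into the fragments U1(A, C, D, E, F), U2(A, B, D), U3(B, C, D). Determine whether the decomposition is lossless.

Chase test. Columns are A, B, C, D, E, F; row i has aⱼ where attribute j ∈ Ui, else bᵢⱼ.
Initial tableau (one row per fragment):
  row 1: a1 b12 a3 a4 a5 a6
  row 2: a1 a2 b23 a4 b25 b26
  row 3: b31 a2 a3 a4 b35 b36
Rows 1 and 2 agree on D; apply D→B and equate their B entries.
Rows 1 and 3 agree on C; apply C→E and equate their E entries.
Rows 1 and 2 agree on B; apply B→A, C and equate their A, C entries.
Rows 1 and 3 agree on B; apply B→A, C and equate their A, C entries.
Rows 1 and 2 agree on A; apply A→C, F and equate their C, F entries.
Rows 1 and 3 agree on A; apply A→C, F and equate their C, F entries.
Rows 1 and 2 agree on C; apply C→E and equate their E entries.
Row 1 is now all distinguished symbols — the join is lossless.

Yes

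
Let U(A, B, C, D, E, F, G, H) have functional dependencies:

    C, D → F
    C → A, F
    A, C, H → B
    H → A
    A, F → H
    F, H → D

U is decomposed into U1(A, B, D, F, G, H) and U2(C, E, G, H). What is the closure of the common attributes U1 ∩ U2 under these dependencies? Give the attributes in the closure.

U1 ∩ U2 = {G, H}.
H → A applies, adding A
Closure: {A, G, H}.

A, G, H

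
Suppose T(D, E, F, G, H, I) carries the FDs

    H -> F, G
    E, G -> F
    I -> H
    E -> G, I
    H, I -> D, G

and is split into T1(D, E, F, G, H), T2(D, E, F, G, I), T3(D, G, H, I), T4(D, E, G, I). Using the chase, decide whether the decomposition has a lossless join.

Chase test. Columns are D, E, F, G, H, I; row i has aⱼ where attribute j ∈ Ti, else bᵢⱼ.
Initial tableau (one row per fragment):
  row 1: a1 a2 a3 a4 a5 b16
  row 2: a1 a2 a3 a4 b25 a6
  row 3: a1 b32 b33 a4 a5 a6
  row 4: a1 a2 b43 a4 b45 a6
Rows 1 and 3 agree on H; apply H→F, G and equate their F, G entries.
Rows 1 and 4 agree on E, G; apply E, G→F and equate their F entries.
Rows 2 and 3 agree on I; apply I→H and equate their H entries.
Rows 2 and 4 agree on I; apply I→H and equate their H entries.
Rows 1 and 2 agree on E; apply E→G, I and equate their G, I entries.
Row 1 is now all distinguished symbols — the join is lossless.

Yes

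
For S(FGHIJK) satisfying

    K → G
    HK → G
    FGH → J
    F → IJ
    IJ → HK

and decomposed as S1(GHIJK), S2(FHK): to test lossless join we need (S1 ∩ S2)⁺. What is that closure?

S1 ∩ S2 = {HK}.
K → G applies, adding G
Closure: {GHK}.

GHK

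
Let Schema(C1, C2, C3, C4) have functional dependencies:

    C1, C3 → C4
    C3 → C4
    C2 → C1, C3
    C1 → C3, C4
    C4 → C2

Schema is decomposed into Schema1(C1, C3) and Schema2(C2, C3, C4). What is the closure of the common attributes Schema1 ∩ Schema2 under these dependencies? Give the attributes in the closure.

Schema1 ∩ Schema2 = {C3}.
C3 → C4 applies, adding C4
C4 → C2 applies, adding C2
C2 → C1, C3 applies, adding C1
Closure: {C1, C2, C3, C4}.

C1, C2, C3, C4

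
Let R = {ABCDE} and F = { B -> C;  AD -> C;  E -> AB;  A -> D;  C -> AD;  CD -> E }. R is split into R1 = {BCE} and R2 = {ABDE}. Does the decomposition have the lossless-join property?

Yes

Common attributes: R1 ∩ R2 = {BE}.
Closure of {BE}: B → C applies, adding C; E → AB applies, adding A; A → D applies, adding D. So (BE)⁺ = {ABCDE}.
This closure contains every attribute of R1, so R1 ∩ R2 → R1. The join is lossless.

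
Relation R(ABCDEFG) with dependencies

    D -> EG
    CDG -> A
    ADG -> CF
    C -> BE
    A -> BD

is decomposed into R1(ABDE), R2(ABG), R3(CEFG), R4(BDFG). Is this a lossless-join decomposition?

No

Chase test. Columns are ABCDEFG; row i has aⱼ where attribute j ∈ Ri, else bᵢⱼ.
Initial tableau (one row per fragment):
  row 1: a1 a2 b13 a4 a5 b16 b17
  row 2: a1 a2 b23 b24 b25 b26 a7
  row 3: b31 b32 a3 b34 a5 a6 a7
  row 4: b41 a2 b43 a4 b45 a6 a7
Rows 1 and 4 agree on D; apply D→EG and equate their EG entries.
Rows 1 and 2 agree on A; apply A→BD and equate their BD entries.
Rows 1 and 2 agree on D; apply D→EG and equate their EG entries.
Rows 1 and 2 agree on ADG; apply ADG→CF and equate their CF entries.
No row becomes fully distinguished — the join is lossy.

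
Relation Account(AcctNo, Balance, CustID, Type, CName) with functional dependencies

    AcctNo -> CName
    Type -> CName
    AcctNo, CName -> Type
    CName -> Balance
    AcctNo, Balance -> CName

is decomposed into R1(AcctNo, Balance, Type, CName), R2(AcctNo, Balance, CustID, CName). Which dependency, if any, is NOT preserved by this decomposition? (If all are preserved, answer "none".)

none

AcctNo → CName lies within R1.
Type → CName lies within R1.
AcctNo, CName → Type lies within R1.
CName → Balance lies within R1.
AcctNo, Balance → CName lies within R1.
Every dependency is enforceable on the fragments, so the decomposition is dependency-preserving.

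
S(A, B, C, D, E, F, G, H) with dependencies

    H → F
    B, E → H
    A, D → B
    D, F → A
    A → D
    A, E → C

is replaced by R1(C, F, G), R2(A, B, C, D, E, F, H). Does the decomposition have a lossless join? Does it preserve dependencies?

Lossless test: (C, F)⁺ = {C, F}, which is a superkey of neither fragment — lossy.
Dependency preservation: every FD's attributes lie within a single fragment, so each can be enforced locally — preserved.

lossy but dependency-preserving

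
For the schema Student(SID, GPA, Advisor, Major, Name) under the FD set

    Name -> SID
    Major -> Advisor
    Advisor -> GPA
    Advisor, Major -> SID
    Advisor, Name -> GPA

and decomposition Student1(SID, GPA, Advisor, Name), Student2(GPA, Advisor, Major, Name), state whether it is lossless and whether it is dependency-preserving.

lossless but not dependency-preserving

Lossless test: (GPA, Advisor, Name)⁺ = {SID, GPA, Advisor, Name}, which contains all of one fragment — lossless.
Dependency preservation: the restricted closure of {Advisor, Major} across the fragments never reaches {SID}, so Advisor, Major → SID cannot be enforced without a join — not preserved.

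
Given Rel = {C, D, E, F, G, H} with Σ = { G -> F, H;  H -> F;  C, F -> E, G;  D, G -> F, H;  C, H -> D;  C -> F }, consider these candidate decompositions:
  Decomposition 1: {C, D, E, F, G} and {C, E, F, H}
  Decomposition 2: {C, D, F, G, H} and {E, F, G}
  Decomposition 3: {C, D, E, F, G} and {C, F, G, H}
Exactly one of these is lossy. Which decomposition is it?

Decomposition 2

Decomposition 1: common = {C, E, F}, closure = {C, D, E, F, G, H} → lossless.
Decomposition 2: common = {F, G}, closure = {F, G, H} → lossy.
Decomposition 3: common = {C, F, G}, closure = {C, D, E, F, G, H} → lossless.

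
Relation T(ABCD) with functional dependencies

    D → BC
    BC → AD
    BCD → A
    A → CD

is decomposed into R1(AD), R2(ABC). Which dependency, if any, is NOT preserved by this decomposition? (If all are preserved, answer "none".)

D → BC: restricted closure across fragments reaches BC.
BC → AD: restricted closure across fragments reaches AD.
BCD → A: restricted closure across fragments reaches A.
A → CD: restricted closure across fragments reaches CD.
Every dependency is enforceable on the fragments, so the decomposition is dependency-preserving.

none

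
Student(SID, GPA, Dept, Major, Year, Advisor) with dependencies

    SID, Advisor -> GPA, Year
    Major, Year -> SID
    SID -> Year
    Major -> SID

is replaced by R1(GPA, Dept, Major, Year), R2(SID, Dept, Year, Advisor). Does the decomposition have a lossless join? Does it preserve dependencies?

lossy and not dependency-preserving

Lossless test: (Dept, Year)⁺ = {Dept, Year}, which is a superkey of neither fragment — lossy.
Dependency preservation: the restricted closure of {SID, Advisor} across the fragments never reaches {GPA, Year}, so SID, Advisor → GPA, Year cannot be enforced without a join — not preserved.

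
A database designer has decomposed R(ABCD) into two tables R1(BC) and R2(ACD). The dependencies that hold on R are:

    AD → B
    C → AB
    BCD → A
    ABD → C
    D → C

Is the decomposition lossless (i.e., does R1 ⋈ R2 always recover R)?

Yes

Common attributes: R1 ∩ R2 = {C}.
Closure of {C}: C → AB applies, adding AB. So (C)⁺ = {ABC}.
This closure contains every attribute of R1, so R1 ∩ R2 → R1. The join is lossless.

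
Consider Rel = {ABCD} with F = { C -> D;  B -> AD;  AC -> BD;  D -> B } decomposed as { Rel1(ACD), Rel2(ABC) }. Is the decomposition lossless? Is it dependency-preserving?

lossless but not dependency-preserving

Lossless test: (AC)⁺ = {ABCD}, which contains all of one fragment — lossless.
Dependency preservation: the restricted closure of {B} across the fragments never reaches {AD}, so B → AD cannot be enforced without a join — not preserved.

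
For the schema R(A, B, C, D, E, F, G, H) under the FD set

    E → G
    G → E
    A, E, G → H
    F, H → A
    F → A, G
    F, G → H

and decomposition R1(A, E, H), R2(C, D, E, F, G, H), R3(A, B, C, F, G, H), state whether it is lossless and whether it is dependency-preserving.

Lossless test (chase): Rows 1 and 2 agree on E; apply E→G and equate their G entries. Rows 1 and 3 agree on G; apply G→E and equate their E entries. Rows 2 and 3 agree on F, H; apply F, H→A and equate their A entries. No row becomes fully distinguished — the join is lossy.
Dependency preservation: A, E, G → H is not contained in any single fragment, but the restricted closure of its left-hand side across the fragments still reaches the right-hand side; the remaining FDs each lie inside some fragment. All dependencies are preserved.

lossy but dependency-preserving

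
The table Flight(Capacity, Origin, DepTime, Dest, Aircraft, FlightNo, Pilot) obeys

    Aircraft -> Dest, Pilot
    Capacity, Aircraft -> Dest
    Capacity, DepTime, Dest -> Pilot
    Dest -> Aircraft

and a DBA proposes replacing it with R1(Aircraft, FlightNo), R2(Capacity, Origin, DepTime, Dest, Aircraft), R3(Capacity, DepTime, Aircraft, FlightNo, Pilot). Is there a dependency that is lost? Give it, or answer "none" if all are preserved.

none

Aircraft → Dest, Pilot: restricted closure across fragments reaches Dest, Pilot.
Capacity, Aircraft → Dest lies within R2.
Capacity, DepTime, Dest → Pilot: restricted closure across fragments reaches Pilot.
Dest → Aircraft lies within R2.
Every dependency is enforceable on the fragments, so the decomposition is dependency-preserving.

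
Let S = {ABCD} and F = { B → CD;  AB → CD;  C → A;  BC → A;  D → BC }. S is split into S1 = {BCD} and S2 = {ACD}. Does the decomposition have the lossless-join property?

Yes

Common attributes: S1 ∩ S2 = {CD}.
Closure of {CD}: C → A applies, adding A; D → BC applies, adding B. So (CD)⁺ = {ABCD}.
This closure contains every attribute of S1, so S1 ∩ S2 → S1. The join is lossless.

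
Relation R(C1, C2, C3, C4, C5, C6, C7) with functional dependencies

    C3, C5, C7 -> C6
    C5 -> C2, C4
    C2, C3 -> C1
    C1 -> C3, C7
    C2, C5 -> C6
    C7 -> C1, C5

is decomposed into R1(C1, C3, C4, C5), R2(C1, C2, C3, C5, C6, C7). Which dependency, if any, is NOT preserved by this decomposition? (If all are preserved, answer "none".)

C3, C5, C7 → C6 lies within R2.
C5 → C2, C4: restricted closure across fragments reaches C2, C4.
C2, C3 → C1 lies within R2.
C1 → C3, C7 lies within R2.
C2, C5 → C6 lies within R2.
C7 → C1, C5 lies within R2.
Every dependency is enforceable on the fragments, so the decomposition is dependency-preserving.

none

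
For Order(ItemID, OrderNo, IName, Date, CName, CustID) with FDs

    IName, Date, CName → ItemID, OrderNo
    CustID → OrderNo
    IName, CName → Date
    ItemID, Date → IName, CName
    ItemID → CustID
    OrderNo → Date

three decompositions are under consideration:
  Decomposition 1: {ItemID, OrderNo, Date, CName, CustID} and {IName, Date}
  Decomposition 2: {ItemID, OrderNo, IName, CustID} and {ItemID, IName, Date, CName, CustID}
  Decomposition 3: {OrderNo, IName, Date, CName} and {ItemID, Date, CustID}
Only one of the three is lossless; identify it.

Decomposition 1: common = {Date}, closure = {Date} → lossy.
Decomposition 2: common = {ItemID, IName, CustID}, closure = {ItemID, OrderNo, IName, Date, CName, CustID} → lossless.
Decomposition 3: common = {Date}, closure = {Date} → lossy.

Decomposition 2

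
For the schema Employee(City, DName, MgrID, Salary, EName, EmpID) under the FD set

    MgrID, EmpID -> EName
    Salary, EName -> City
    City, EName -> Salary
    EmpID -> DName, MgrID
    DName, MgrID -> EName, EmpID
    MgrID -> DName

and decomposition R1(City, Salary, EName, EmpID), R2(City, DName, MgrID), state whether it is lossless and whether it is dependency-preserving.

lossy and not dependency-preserving

Lossless test: (City)⁺ = {City}, which is a superkey of neither fragment — lossy.
Dependency preservation: the restricted closure of {EmpID} across the fragments never reaches {DName, MgrID}, so EmpID → DName, MgrID cannot be enforced without a join — not preserved.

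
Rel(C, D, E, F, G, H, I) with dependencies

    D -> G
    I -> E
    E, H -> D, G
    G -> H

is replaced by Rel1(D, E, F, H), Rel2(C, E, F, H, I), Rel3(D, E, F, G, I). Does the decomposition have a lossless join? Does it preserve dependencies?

lossless but not dependency-preserving

Lossless test (chase): Rows 1 and 3 agree on D; apply D→G and equate their G entries. Rows 1 and 2 agree on E, H; apply E, H→D, G and equate their D, G entries. Rows 1 and 3 agree on G; apply G→H and equate their H entries. Row 2 is now all distinguished symbols — the join is lossless.
Dependency preservation: the restricted closure of {G} across the fragments never reaches {H}, so G → H cannot be enforced without a join — not preserved.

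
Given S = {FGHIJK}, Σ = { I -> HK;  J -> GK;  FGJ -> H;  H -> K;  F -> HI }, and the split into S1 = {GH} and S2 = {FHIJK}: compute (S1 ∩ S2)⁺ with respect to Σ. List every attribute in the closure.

HK

S1 ∩ S2 = {H}.
H → K applies, adding K
Closure: {HK}.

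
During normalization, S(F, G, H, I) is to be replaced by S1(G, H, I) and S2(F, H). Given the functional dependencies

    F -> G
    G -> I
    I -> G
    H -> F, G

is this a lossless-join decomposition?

Common attributes: S1 ∩ S2 = {H}.
Closure of {H}: H → F, G applies, adding F, G; G → I applies, adding I. So (H)⁺ = {F, G, H, I}.
This closure contains every attribute of S1, so S1 ∩ S2 → S1. The join is lossless.

Yes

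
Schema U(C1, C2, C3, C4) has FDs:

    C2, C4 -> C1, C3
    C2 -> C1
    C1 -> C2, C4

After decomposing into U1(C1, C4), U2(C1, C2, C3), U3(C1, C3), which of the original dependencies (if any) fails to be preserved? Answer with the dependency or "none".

none

C2, C4 → C1, C3: restricted closure across fragments reaches C1, C3.
C2 → C1 lies within U2.
C1 → C2, C4: restricted closure across fragments reaches C2, C4.
Every dependency is enforceable on the fragments, so the decomposition is dependency-preserving.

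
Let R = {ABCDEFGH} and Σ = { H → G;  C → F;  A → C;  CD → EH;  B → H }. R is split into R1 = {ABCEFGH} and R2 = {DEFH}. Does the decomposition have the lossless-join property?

Common attributes: R1 ∩ R2 = {EFH}.
Closure of {EFH}: H → G applies, adding G. So (EFH)⁺ = {EFGH}.
The closure contains neither all of R1 = {ABCEFGH} nor all of R2 = {DEFH}, so the common attributes are not a superkey of either fragment. The join is lossy.

No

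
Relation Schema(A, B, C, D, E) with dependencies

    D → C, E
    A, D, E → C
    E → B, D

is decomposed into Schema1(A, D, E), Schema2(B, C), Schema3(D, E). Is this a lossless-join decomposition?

Chase test. Columns are A, B, C, D, E; row i has aⱼ where attribute j ∈ Schemai, else bᵢⱼ.
Initial tableau (one row per fragment):
  row 1: a1 b12 b13 a4 a5
  row 2: b21 a2 a3 b24 b25
  row 3: b31 b32 b33 a4 a5
Rows 1 and 3 agree on D; apply D→C, E and equate their C, E entries.
Rows 1 and 3 agree on E; apply E→B, D and equate their B, D entries.
No row becomes fully distinguished — the join is lossy.

No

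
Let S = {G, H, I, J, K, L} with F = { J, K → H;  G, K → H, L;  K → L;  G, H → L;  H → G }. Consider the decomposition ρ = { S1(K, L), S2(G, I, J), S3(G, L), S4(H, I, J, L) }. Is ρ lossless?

Chase test. Columns are G, H, I, J, K, L; row i has aⱼ where attribute j ∈ Si, else bᵢⱼ.
Initial tableau (one row per fragment):
  row 1: b11 b12 b13 b14 a5 a6
  row 2: a1 b22 a3 a4 b25 b26
  row 3: a1 b32 b33 b34 b35 a6
  row 4: b41 a2 a3 a4 b45 a6
No row becomes fully distinguished — the join is lossy.

No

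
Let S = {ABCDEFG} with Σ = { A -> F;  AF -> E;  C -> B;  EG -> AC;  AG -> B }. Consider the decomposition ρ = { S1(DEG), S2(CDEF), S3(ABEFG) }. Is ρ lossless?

No

Chase test. Columns are ABCDEFG; row i has aⱼ where attribute j ∈ Si, else bᵢⱼ.
Initial tableau (one row per fragment):
  row 1: b11 b12 b13 a4 a5 b16 a7
  row 2: b21 b22 a3 a4 a5 a6 b27
  row 3: a1 a2 b33 b34 a5 a6 a7
Rows 1 and 3 agree on EG; apply EG→AC and equate their AC entries.
Rows 1 and 3 agree on AG; apply AG→B and equate their B entries.
Rows 1 and 3 agree on A; apply A→F and equate their F entries.
No row becomes fully distinguished — the join is lossy.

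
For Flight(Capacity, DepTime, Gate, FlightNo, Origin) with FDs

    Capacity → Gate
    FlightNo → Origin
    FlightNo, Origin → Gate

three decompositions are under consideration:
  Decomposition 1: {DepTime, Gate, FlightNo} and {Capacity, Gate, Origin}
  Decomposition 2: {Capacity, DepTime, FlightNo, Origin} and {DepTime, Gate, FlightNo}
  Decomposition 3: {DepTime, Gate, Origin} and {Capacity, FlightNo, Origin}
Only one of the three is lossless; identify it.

Decomposition 2

Decomposition 1: common = {Gate}, closure = {Gate} → lossy.
Decomposition 2: common = {DepTime, FlightNo}, closure = {DepTime, Gate, FlightNo, Origin} → lossless.
Decomposition 3: common = {Origin}, closure = {Origin} → lossy.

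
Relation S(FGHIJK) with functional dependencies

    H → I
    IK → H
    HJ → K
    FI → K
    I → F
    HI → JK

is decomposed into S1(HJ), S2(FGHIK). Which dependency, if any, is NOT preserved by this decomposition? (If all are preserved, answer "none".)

H → I lies within S2.
IK → H lies within S2.
HJ → K: restricted closure across fragments reaches K.
FI → K lies within S2.
I → F lies within S2.
HI → JK: restricted closure across fragments reaches JK.
Every dependency is enforceable on the fragments, so the decomposition is dependency-preserving.

none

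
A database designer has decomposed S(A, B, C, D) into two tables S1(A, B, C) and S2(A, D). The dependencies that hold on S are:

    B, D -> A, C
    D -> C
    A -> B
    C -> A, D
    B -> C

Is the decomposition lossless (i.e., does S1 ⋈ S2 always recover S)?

Yes

Common attributes: S1 ∩ S2 = {A}.
Closure of {A}: A → B applies, adding B; B → C applies, adding C; C → A, D applies, adding D. So (A)⁺ = {A, B, C, D}.
This closure contains every attribute of S1, so S1 ∩ S2 → S1. The join is lossless.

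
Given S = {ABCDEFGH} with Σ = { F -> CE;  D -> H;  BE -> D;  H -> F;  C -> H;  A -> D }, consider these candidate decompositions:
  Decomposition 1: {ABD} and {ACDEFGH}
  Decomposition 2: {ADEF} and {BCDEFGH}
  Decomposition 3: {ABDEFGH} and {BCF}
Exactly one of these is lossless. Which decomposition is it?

Decomposition 3

Decomposition 1: common = {AD}, closure = {ACDEFH} → lossy.
Decomposition 2: common = {DEF}, closure = {CDEFH} → lossy.
Decomposition 3: common = {BF}, closure = {BCDEFH} → lossless.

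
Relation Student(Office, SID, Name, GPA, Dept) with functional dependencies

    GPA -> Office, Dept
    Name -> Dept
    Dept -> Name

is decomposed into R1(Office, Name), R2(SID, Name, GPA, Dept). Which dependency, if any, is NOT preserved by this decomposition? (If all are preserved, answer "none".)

Check GPA → Office, Dept: no single fragment contains all of {Office, GPA, Dept}, and the restricted closure of {GPA} across the fragments never reaches {Office, Dept}.
Name → Dept is preserved.
Dept → Name is preserved.

GPA -> Office, Dept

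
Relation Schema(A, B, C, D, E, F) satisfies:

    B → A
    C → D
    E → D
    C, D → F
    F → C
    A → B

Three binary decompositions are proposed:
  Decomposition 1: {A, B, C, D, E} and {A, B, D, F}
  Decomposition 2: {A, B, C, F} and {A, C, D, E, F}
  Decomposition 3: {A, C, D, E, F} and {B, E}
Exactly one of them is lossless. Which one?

Decomposition 2

Decomposition 1: common = {A, B, D}, closure = {A, B, D} → lossy.
Decomposition 2: common = {A, C, F}, closure = {A, B, C, D, F} → lossless.
Decomposition 3: common = {E}, closure = {D, E} → lossy.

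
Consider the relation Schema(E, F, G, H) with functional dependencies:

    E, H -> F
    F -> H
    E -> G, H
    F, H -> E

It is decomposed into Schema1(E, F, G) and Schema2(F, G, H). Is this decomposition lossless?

Common attributes: Schema1 ∩ Schema2 = {F, G}.
Closure of {F, G}: F → H applies, adding H; F, H → E applies, adding E. So (F, G)⁺ = {E, F, G, H}.
This closure contains every attribute of Schema1, so Schema1 ∩ Schema2 → Schema1. The join is lossless.

Yes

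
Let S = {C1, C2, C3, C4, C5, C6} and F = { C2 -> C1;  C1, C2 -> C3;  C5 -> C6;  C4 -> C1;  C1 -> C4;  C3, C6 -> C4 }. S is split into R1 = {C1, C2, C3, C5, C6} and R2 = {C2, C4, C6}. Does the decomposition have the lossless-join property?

Yes

Common attributes: R1 ∩ R2 = {C2, C6}.
Closure of {C2, C6}: C2 → C1 applies, adding C1; C1, C2 → C3 applies, adding C3; C1 → C4 applies, adding C4. So (C2, C6)⁺ = {C1, C2, C3, C4, C6}.
This closure contains every attribute of R2, so R1 ∩ R2 → R2. The join is lossless.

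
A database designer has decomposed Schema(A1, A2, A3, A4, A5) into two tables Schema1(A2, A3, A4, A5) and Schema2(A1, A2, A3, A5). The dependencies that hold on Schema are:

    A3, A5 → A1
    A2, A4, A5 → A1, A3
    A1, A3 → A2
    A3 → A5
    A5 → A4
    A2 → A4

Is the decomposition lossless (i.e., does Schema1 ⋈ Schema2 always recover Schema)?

Common attributes: Schema1 ∩ Schema2 = {A2, A3, A5}.
Closure of {A2, A3, A5}: A3, A5 → A1 applies, adding A1; A5 → A4 applies, adding A4. So (A2, A3, A5)⁺ = {A1, A2, A3, A4, A5}.
This closure contains every attribute of Schema1, so Schema1 ∩ Schema2 → Schema1. The join is lossless.

Yes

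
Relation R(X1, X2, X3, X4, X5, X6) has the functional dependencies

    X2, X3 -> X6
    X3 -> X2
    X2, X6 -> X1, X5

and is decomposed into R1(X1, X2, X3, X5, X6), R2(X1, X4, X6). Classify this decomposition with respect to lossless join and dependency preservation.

Lossless test: (X1, X6)⁺ = {X1, X6}, which is a superkey of neither fragment — lossy.
Dependency preservation: every FD's attributes lie within a single fragment, so each can be enforced locally — preserved.

lossy but dependency-preserving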